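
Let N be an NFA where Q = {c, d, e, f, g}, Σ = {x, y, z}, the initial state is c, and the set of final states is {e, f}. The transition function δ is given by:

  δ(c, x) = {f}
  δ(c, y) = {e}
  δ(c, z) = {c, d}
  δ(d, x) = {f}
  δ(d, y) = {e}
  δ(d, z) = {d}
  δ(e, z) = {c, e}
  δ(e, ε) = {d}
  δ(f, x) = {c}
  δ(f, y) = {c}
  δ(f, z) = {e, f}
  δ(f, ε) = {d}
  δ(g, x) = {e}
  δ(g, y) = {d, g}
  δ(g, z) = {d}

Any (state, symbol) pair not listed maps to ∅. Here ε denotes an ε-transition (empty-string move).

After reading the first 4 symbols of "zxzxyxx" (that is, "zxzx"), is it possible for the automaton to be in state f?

Start in {c}.
Read 'z': c→{c, d}; now {c, d}.
Read 'x': c→{f}, d→{f}; union {f}; ε-closure = {d, f}.
Read 'z': d→{d}, f→{e, f}; now {d, e, f}.
Read 'x': d→{f}, e→∅, f→{c}; union {c, f}; ε-closure = {c, d, f}.
State f is in {c, d, f}.

Yes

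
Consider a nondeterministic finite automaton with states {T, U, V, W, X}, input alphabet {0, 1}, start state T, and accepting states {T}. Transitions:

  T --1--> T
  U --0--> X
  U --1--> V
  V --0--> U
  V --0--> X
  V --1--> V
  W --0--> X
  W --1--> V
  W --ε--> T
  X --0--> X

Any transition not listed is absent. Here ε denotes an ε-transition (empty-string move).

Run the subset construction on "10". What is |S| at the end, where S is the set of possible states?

0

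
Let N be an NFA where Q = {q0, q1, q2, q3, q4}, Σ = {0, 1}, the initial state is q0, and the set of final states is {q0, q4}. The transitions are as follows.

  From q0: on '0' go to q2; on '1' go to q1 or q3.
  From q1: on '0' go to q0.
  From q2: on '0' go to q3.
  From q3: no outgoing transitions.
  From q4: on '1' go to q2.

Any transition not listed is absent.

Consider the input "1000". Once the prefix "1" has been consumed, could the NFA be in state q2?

No

Start in {q0}.
Read '1': q0→{q1, q3}; now {q1, q3}.
State q2 is not in {q1, q3}.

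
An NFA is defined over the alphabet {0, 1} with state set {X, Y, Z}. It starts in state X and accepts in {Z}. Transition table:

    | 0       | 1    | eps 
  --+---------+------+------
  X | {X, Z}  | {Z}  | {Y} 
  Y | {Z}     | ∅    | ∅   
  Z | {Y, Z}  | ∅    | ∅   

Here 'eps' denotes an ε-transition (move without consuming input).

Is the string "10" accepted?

Yes

Start: ε-closure({X}) = {X, Y}.
Read '1': {X, Y} → {Z}.
Read '0': {Z} → {Y, Z}.
The final set {Y, Z} contains the accepting state Z.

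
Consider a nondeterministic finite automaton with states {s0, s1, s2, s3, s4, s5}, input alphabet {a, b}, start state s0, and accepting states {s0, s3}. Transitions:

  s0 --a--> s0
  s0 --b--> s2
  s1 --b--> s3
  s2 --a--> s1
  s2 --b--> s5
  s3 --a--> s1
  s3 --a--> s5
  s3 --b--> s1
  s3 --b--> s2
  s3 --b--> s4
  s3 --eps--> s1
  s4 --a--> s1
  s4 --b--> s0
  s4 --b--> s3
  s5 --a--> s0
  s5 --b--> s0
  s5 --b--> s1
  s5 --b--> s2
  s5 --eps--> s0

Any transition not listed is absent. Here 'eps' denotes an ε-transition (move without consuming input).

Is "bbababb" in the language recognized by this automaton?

Yes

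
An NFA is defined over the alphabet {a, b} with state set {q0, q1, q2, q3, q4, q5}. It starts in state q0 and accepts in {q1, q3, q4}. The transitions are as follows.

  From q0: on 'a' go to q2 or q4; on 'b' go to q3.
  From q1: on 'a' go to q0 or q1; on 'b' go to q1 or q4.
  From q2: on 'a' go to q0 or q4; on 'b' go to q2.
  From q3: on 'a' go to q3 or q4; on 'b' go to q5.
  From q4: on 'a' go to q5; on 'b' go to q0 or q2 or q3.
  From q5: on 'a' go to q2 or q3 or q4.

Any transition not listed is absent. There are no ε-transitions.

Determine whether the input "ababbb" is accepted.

No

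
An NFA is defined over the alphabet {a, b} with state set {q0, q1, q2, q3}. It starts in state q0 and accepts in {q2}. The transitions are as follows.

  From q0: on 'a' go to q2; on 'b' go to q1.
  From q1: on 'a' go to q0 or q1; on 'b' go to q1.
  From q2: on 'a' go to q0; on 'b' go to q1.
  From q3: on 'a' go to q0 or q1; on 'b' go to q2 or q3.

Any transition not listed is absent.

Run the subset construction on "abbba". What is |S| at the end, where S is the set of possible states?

2

Start in {q0}.
Read 'a': q0→{q2}; now {q2}.
Read 'b': q2→{q1}; now {q1}.
Read 'b': q1→{q1}; now {q1}.
Read 'b': q1→{q1}; now {q1}.
Read 'a': q1→{q0, q1}; now {q0, q1}.
That set has 2 states.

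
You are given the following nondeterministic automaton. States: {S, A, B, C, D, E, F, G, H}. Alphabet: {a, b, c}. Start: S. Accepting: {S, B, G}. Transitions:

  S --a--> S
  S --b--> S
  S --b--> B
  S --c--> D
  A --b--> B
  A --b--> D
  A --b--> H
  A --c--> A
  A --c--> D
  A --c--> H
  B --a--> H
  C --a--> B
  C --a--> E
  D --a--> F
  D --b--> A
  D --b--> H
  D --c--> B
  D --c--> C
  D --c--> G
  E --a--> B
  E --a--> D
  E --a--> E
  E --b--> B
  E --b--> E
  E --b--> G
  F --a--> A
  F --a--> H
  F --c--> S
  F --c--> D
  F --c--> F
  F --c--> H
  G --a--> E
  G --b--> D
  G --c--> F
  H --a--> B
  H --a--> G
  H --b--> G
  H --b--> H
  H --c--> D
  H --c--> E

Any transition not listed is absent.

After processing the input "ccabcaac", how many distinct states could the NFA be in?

9

Start in {S}.
Read 'c': S→{D}; now {D}.
Read 'c': D→{B, C, G}; now {B, C, G}.
Read 'a': B→{H}, C→{B, E}, G→{E}; now {B, E, H}.
Read 'b': B→∅, E→{B, E, G}, H→{G, H}; now {B, E, G, H}.
Read 'c': B→∅, E→∅, G→{F}, H→{D, E}; now {D, E, F}.
Read 'a': D→{F}, E→{B, D, E}, F→{A, H}; now {A, B, D, E, F, H}.
Read 'a': A→∅, B→{H}, D→{F}, E→{B, D, E}, F→{A, H}, H→{B, G}; now {A, B, D, E, F, G, H}.
Read 'c': A→{A, D, H}, B→∅, D→{B, C, G}, E→∅, F→{S, D, F, H}, G→{F}, H→{D, E}; now {S, A, B, C, D, E, F, G, H}.
That set has 9 states.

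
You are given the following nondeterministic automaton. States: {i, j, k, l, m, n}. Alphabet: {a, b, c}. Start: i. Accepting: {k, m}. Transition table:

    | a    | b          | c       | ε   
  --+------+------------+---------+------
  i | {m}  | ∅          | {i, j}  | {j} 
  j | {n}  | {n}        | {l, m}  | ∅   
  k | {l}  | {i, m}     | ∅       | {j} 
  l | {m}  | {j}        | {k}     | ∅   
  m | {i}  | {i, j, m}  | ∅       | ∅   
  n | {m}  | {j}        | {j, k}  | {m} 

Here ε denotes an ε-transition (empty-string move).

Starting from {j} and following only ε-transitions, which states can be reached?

Begin with {j}.
No ε-moves leave this set, so the closure equals the set itself.

{j}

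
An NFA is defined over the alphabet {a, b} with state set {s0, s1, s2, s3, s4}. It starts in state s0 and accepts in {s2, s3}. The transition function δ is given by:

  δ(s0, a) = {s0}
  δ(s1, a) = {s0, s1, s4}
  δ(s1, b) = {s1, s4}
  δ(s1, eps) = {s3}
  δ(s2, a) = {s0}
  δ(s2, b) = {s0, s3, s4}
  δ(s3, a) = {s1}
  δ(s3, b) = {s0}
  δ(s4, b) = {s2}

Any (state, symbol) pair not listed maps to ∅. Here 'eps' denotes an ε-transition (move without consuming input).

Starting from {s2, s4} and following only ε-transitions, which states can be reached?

Begin with {s2, s4}.
No ε-moves leave this set, so the closure equals the set itself.

{s2, s4}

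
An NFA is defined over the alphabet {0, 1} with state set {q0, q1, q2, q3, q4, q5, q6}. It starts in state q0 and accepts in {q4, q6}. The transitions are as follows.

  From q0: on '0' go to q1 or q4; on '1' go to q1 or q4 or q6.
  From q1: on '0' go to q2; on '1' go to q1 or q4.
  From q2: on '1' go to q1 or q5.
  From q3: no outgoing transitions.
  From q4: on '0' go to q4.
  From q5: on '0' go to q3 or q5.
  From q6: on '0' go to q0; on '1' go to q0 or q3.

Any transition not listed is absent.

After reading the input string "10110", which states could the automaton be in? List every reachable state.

{q1, q2, q4}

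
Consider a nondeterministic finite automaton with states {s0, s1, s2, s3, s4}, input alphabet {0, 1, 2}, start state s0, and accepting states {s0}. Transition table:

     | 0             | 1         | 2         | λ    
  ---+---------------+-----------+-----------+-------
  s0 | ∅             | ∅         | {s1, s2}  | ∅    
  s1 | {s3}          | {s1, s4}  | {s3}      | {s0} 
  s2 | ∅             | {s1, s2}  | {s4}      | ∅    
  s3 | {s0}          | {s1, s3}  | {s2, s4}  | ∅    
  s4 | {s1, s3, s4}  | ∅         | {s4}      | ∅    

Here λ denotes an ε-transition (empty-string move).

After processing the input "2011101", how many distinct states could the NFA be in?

4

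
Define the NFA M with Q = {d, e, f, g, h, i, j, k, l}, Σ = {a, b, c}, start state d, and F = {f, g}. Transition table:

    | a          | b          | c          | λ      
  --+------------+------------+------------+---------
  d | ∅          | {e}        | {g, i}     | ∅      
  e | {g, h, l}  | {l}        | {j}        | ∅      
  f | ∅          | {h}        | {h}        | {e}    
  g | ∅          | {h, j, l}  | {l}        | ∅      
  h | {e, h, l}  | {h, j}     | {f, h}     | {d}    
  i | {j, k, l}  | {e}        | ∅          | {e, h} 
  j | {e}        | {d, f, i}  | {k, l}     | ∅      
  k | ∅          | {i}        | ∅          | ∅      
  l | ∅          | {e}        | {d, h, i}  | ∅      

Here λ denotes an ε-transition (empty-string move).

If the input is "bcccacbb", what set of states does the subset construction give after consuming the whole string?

Start in {d}.
Read 'b': d→{e}; now {e}.
Read 'c': e→{j}; now {j}.
Read 'c': j→{k, l}; now {k, l}.
Read 'c': k→∅, l→{d, h, i}; union {d, h, i}; ε-closure = {d, e, h, i}.
Read 'a': d→∅, e→{g, h, l}, h→{e, h, l}, i→{j, k, l}; union {e, g, h, j, k, l}; ε-closure = {d, e, g, h, j, k, l}.
Read 'c': d→{g, i}, e→{j}, g→{l}, h→{f, h}, j→{k, l}, k→∅, l→{d, h, i}; union {d, f, g, h, i, j, k, l}; ε-closure = {d, e, f, g, h, i, j, k, l}.
Read 'b': d→{e}, e→{l}, f→{h}, g→{h, j, l}, h→{h, j}, i→{e}, j→{d, f, i}, k→{i}, l→{e}; now {d, e, f, h, i, j, l}.
Read 'b': d→{e}, e→{l}, f→{h}, h→{h, j}, i→{e}, j→{d, f, i}, l→{e}; now {d, e, f, h, i, j, l}.

{d, e, f, h, i, j, l}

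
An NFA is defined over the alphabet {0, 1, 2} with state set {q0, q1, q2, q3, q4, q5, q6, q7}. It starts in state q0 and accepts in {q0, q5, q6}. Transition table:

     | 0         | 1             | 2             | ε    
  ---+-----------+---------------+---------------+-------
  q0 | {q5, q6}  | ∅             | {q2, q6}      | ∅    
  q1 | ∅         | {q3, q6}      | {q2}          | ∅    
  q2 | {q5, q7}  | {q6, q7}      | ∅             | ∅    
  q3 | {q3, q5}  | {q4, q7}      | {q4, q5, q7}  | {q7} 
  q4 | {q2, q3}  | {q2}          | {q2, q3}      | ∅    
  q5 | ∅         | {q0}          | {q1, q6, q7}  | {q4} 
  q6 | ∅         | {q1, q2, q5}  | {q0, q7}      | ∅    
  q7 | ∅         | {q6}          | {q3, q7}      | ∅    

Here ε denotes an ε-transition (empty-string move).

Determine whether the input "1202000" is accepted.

No

Start in {q0}.
Read '1': q0→∅; now ∅.
The set is empty and remains empty for the remaining 6 symbols.
The final set ∅ contains no accepting state.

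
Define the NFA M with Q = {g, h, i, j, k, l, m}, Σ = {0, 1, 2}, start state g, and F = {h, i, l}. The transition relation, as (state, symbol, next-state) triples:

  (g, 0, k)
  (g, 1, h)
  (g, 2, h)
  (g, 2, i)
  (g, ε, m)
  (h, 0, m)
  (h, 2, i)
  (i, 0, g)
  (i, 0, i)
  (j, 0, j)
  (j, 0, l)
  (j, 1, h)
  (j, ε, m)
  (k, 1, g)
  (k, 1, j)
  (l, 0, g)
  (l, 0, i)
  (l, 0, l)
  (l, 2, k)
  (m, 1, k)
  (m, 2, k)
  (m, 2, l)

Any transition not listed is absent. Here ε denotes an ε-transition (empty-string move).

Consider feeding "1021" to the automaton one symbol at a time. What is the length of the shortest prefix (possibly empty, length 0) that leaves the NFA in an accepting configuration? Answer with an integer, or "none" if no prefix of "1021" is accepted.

1

Start: ε-closure({g}) = {g, m}.
Read '1': g→{h}, m→{k}; now {h, k}.
None of the earlier sets intersect F, but {h, k} does.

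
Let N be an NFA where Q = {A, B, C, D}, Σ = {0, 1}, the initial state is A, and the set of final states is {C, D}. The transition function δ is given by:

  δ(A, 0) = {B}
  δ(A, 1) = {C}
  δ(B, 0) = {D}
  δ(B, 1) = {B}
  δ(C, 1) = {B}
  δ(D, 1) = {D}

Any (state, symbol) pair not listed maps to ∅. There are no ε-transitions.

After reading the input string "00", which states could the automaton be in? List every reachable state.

{D}

Start in {A}.
Read '0': A→{B}; now {B}.
Read '0': B→{D}; now {D}.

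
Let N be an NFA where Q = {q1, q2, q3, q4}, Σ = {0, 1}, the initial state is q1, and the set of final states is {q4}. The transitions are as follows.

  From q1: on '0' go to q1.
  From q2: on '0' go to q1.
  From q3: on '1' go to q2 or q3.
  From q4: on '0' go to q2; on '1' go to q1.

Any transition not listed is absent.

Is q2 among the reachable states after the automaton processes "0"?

No

Start in {q1}.
Read '0': {q1} → {q1}.
State q2 is not in {q1}.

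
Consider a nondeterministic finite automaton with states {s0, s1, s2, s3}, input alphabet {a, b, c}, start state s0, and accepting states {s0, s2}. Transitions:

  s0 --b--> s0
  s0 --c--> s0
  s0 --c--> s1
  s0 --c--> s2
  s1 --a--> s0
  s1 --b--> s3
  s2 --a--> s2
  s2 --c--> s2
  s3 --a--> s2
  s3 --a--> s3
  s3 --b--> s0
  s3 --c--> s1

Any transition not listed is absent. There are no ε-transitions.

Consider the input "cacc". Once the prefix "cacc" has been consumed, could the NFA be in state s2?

Yes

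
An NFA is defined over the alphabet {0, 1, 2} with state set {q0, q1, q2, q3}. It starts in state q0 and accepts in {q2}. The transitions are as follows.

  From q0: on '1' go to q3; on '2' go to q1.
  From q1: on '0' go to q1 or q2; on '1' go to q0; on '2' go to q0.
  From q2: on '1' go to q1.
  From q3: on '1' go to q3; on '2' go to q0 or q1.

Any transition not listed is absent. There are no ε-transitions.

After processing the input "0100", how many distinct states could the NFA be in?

Start in {q0}.
Read '0': {q0} → ∅.
The set is empty and remains empty for the remaining 3 symbols.
That set has 0 states.

0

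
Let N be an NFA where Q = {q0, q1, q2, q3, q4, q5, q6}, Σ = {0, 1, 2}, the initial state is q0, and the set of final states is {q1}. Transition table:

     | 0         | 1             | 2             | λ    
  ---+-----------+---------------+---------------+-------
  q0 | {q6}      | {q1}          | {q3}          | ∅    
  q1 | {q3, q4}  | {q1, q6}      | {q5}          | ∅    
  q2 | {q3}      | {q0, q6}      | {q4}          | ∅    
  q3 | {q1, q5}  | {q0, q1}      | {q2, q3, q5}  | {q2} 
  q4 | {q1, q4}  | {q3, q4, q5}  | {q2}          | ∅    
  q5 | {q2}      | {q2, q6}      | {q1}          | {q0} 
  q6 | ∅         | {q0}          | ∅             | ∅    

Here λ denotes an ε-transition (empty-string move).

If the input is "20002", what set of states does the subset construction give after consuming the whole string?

{q0, q1, q2, q3, q4, q5}

Start in {q0}.
Read '2': {q0} → {q2, q3}.
Read '0': {q2, q3} → {q0, q1, q2, q3, q5}.
Read '0': {q0, q1, q2, q3, q5} → {q0, q1, q2, q3, q4, q5, q6}.
Read '0': {q0, q1, q2, q3, q4, q5, q6} → {q0, q1, q2, q3, q4, q5, q6}.
Read '2': {q0, q1, q2, q3, q4, q5, q6} → {q0, q1, q2, q3, q4, q5}.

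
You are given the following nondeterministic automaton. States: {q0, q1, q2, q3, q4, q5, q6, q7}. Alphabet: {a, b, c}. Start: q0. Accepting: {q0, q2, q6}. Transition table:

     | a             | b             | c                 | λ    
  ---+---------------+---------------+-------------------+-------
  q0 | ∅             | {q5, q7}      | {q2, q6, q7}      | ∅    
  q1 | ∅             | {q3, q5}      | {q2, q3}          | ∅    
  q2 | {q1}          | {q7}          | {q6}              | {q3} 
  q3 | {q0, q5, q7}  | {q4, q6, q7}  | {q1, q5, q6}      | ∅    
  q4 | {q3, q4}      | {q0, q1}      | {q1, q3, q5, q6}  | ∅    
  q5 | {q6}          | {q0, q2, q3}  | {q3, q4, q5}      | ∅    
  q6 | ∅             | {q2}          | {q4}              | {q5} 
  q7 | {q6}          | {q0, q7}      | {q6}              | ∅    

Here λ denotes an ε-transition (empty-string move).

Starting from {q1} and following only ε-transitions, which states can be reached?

{q1}

Begin with {q1}.
No ε-moves leave this set, so the closure equals the set itself.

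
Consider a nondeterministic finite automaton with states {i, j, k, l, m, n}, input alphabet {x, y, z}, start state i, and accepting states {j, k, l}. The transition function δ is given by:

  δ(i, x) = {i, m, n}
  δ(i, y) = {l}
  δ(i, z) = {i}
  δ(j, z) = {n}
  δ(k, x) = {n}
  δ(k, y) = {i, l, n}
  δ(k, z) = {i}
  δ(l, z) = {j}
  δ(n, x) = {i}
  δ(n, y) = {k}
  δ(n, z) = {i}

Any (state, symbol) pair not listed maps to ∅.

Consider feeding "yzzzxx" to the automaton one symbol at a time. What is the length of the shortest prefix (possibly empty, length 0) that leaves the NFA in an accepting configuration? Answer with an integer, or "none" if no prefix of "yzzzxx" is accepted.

1

Start in {i}.
Read 'y': {i} → {l}.
None of the earlier sets intersect F, but {l} does.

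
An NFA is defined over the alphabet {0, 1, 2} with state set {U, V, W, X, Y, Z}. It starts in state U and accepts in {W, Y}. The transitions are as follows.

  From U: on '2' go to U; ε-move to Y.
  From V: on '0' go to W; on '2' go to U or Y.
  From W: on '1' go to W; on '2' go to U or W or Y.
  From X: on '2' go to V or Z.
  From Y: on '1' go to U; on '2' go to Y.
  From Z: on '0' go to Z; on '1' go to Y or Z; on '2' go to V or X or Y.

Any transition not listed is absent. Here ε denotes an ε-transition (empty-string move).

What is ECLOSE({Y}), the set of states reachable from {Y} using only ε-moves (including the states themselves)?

Begin with {Y}.
No ε-moves leave this set, so the closure equals the set itself.

{Y}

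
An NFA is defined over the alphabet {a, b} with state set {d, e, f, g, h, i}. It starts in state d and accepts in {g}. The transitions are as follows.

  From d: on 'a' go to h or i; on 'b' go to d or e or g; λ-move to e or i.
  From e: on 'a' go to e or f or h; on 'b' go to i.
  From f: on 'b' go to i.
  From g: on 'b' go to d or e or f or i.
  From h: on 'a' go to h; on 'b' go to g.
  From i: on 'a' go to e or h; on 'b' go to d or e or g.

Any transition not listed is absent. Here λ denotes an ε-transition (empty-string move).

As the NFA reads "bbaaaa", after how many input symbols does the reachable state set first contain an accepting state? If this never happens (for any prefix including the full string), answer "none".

1

Start: ε-closure({d}) = {d, e, i}.
Read 'b': d→{d, e, g}, e→{i}, i→{d, e, g}; now {d, e, g, i}.
None of the earlier sets intersect F, but {d, e, g, i} does.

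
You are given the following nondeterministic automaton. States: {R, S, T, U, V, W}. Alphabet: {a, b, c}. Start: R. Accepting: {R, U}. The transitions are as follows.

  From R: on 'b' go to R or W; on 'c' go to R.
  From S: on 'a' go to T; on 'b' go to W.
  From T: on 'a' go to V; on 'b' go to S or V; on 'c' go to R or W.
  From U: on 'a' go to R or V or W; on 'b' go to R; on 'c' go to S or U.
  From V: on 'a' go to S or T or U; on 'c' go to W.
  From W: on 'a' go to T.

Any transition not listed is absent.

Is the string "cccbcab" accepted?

No

Start in {R}.
Read 'c': {R} → {R}.
Read 'c': {R} → {R}.
Read 'c': {R} → {R}.
Read 'b': {R} → {R, W}.
Read 'c': {R, W} → {R}.
Read 'a': {R} → ∅.
The set is empty and remains empty for the remaining 1 symbol.
The final set ∅ contains no accepting state.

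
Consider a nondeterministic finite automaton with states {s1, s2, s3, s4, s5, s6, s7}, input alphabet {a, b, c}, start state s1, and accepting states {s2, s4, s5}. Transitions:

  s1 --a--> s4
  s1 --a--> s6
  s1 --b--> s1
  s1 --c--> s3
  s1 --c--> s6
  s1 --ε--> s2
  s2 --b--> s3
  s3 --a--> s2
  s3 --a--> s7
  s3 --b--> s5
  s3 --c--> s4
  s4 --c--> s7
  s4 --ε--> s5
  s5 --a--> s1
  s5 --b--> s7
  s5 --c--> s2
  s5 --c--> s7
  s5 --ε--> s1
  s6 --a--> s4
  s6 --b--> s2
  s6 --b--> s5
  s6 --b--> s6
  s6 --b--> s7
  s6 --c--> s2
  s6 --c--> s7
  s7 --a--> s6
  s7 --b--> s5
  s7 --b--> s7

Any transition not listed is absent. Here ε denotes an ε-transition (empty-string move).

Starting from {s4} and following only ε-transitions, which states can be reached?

{s1, s2, s4, s5}

Begin with {s4}.
ε-move s4 → s5; add s5.
ε-move s5 → s1; add s1.
ε-move s1 → s2; add s2.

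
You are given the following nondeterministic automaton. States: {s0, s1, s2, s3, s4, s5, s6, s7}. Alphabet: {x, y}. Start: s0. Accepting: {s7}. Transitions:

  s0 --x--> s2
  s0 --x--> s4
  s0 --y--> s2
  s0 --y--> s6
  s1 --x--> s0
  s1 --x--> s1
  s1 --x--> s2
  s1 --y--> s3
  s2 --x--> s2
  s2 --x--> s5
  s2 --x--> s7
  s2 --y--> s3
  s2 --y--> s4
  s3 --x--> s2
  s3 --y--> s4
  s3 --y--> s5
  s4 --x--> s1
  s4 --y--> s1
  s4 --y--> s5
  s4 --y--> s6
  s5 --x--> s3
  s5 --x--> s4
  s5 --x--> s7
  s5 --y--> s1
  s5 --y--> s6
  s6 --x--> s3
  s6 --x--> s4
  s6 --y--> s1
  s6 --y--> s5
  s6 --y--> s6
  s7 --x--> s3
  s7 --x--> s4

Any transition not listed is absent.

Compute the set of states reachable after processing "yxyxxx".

{s0, s1, s2, s3, s4, s5, s7}

Start in {s0}.
Read 'y': {s0} → {s2, s6}.
Read 'x': {s2, s6} → {s2, s3, s4, s5, s7}.
Read 'y': {s2, s3, s4, s5, s7} → {s1, s3, s4, s5, s6}.
Read 'x': {s1, s3, s4, s5, s6} → {s0, s1, s2, s3, s4, s7}.
Read 'x': {s0, s1, s2, s3, s4, s7} → {s0, s1, s2, s3, s4, s5, s7}.
Read 'x': {s0, s1, s2, s3, s4, s5, s7} → {s0, s1, s2, s3, s4, s5, s7}.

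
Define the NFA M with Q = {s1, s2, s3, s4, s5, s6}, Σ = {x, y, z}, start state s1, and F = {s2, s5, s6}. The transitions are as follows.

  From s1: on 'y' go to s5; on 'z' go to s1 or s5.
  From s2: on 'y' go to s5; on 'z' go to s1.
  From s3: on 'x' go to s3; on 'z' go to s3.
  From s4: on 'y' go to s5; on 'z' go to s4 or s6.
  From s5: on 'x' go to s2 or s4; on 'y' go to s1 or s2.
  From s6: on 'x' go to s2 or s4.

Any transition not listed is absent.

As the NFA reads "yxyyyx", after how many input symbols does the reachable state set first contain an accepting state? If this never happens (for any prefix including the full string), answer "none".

1

Start in {s1}.
Read 'y': {s1} → {s5}.
None of the earlier sets intersect F, but {s5} does.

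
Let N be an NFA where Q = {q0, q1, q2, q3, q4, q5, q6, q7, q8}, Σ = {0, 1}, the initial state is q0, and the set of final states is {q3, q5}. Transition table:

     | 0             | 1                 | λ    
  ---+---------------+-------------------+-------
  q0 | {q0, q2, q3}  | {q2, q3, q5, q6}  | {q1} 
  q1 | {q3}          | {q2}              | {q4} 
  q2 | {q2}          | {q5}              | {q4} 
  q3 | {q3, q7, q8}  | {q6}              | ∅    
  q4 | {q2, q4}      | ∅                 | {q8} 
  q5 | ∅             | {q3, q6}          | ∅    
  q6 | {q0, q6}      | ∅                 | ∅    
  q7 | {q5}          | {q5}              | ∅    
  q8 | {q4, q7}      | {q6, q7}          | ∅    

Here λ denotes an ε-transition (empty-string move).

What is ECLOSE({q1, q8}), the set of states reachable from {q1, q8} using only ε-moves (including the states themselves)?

{q1, q4, q8}

Begin with {q1, q8}.
ε-move q1 → q4; add q4.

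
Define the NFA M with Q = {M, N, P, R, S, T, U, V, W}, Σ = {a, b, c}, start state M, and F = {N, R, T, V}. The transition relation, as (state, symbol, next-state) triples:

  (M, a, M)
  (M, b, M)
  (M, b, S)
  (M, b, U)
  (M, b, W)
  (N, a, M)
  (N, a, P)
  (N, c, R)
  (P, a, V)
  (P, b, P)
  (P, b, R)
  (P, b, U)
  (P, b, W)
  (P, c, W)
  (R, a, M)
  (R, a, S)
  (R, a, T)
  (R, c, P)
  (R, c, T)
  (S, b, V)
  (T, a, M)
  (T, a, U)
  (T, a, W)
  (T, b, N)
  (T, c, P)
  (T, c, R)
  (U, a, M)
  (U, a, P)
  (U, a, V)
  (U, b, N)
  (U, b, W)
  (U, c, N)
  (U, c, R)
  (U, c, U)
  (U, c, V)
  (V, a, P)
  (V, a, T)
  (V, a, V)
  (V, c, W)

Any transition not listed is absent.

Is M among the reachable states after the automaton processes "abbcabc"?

No

Start in {M}.
Read 'a': M→{M}; now {M}.
Read 'b': M→{M, S, U, W}; now {M, S, U, W}.
Read 'b': M→{M, S, U, W}, S→{V}, U→{N, W}, W→∅; now {M, N, S, U, V, W}.
Read 'c': M→∅, N→{R}, S→∅, U→{N, R, U, V}, V→{W}, W→∅; now {N, R, U, V, W}.
Read 'a': N→{M, P}, R→{M, S, T}, U→{M, P, V}, V→{P, T, V}, W→∅; now {M, P, S, T, V}.
Read 'b': M→{M, S, U, W}, P→{P, R, U, W}, S→{V}, T→{N}, V→∅; now {M, N, P, R, S, U, V, W}.
Read 'c': M→∅, N→{R}, P→{W}, R→{P, T}, S→∅, U→{N, R, U, V}, V→{W}, W→∅; now {N, P, R, T, U, V, W}.
State M is not in {N, P, R, T, U, V, W}.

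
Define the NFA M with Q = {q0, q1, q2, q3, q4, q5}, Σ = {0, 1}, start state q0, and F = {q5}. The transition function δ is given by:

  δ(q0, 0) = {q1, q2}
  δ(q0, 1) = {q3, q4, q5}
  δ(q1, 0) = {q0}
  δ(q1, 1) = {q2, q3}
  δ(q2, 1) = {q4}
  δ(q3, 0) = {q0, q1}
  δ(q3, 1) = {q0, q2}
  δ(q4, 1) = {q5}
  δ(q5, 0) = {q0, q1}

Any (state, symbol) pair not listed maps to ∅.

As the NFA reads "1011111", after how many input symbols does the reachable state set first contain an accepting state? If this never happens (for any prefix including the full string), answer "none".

1

Start in {q0}.
Read '1': {q0} → {q3, q4, q5}.
None of the earlier sets intersect F, but {q3, q4, q5} does.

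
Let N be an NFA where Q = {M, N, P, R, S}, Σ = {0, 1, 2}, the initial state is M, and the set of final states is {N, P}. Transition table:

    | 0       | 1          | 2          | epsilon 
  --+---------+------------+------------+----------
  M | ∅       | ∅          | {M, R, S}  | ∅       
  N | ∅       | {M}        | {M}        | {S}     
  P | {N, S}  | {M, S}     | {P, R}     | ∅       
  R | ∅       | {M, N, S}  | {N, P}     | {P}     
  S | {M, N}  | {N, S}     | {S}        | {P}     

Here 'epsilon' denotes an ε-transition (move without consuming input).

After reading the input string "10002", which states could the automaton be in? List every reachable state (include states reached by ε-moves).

Start in {M}.
Read '1': {M} → ∅.
The set is empty and remains empty for the remaining 4 symbols.

∅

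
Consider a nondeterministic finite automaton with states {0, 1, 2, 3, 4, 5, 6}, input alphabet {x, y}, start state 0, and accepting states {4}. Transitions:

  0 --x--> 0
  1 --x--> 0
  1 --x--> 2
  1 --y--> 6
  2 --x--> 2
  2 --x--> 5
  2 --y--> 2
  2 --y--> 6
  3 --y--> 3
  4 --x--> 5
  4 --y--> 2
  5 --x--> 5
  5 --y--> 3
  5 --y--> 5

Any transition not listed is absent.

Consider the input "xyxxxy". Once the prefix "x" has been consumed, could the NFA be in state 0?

Yes

Start in {0}.
Read 'x': 0→{0}; now {0}.
State 0 is in {0}.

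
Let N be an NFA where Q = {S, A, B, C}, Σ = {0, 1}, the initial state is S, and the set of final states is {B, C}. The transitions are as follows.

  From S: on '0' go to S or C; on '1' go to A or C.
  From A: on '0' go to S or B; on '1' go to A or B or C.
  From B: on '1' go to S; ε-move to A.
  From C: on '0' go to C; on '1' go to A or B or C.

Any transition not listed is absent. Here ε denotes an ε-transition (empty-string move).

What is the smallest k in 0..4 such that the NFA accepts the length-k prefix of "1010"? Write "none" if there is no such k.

1

Start in {S}.
Read '1': {S} → {A, C}.
None of the earlier sets intersect F, but {A, C} does.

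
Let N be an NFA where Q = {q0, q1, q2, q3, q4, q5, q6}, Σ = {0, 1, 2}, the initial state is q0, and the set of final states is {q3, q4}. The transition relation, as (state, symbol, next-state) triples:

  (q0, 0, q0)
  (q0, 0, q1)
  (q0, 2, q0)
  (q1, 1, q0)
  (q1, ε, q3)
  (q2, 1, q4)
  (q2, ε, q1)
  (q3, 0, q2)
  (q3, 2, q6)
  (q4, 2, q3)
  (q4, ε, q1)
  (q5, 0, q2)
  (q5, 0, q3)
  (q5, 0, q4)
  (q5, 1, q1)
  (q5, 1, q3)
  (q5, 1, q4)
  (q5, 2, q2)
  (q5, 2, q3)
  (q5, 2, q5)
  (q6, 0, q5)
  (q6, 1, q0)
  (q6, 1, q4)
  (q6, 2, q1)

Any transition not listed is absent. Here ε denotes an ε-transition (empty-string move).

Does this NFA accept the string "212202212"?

No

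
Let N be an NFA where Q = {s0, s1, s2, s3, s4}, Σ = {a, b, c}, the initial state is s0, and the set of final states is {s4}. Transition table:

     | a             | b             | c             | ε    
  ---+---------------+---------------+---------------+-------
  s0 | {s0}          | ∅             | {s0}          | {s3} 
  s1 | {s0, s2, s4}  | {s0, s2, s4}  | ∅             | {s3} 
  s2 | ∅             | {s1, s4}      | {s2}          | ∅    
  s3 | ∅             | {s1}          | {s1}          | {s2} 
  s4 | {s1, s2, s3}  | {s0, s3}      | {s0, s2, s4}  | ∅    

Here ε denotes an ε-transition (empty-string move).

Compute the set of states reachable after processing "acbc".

Start: ε-closure({s0}) = {s0, s2, s3}.
Read 'a': s0→{s0}, s2→∅, s3→∅; union {s0}; ε-closure = {s0, s2, s3}.
Read 'c': s0→{s0}, s2→{s2}, s3→{s1}; union {s0, s1, s2}; ε-closure = {s0, s1, s2, s3}.
Read 'b': s0→∅, s1→{s0, s2, s4}, s2→{s1, s4}, s3→{s1}; union {s0, s1, s2, s4}; ε-closure = {s0, s1, s2, s3, s4}.
Read 'c': s0→{s0}, s1→∅, s2→{s2}, s3→{s1}, s4→{s0, s2, s4}; union {s0, s1, s2, s4}; ε-closure = {s0, s1, s2, s3, s4}.

{s0, s1, s2, s3, s4}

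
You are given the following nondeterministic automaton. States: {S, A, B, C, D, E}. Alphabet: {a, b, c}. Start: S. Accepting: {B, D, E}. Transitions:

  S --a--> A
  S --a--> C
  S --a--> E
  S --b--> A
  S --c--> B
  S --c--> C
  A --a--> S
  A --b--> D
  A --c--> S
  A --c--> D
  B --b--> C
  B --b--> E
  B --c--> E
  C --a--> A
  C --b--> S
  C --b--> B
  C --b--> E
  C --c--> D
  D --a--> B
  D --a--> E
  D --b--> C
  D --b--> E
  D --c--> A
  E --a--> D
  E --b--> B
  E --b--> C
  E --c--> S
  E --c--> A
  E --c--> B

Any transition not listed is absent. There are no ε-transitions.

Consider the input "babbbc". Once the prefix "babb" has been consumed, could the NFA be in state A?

No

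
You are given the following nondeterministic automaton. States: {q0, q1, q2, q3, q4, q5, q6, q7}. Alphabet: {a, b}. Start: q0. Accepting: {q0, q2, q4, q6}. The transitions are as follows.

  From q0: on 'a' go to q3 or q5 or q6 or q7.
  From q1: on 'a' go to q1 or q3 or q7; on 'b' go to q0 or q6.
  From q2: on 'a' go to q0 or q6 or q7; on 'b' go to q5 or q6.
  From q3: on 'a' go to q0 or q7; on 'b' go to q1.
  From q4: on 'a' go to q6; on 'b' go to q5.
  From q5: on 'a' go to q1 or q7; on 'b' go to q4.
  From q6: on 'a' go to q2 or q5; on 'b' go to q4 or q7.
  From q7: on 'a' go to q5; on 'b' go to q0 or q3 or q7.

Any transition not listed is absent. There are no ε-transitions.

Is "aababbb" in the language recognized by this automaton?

Yes

Start in {q0}.
Read 'a': q0→{q3, q5, q6, q7}; now {q3, q5, q6, q7}.
Read 'a': q3→{q0, q7}, q5→{q1, q7}, q6→{q2, q5}, q7→{q5}; now {q0, q1, q2, q5, q7}.
Read 'b': q0→∅, q1→{q0, q6}, q2→{q5, q6}, q5→{q4}, q7→{q0, q3, q7}; now {q0, q3, q4, q5, q6, q7}.
Read 'a': q0→{q3, q5, q6, q7}, q3→{q0, q7}, q4→{q6}, q5→{q1, q7}, q6→{q2, q5}, q7→{q5}; now {q0, q1, q2, q3, q5, q6, q7}.
Read 'b': q0→∅, q1→{q0, q6}, q2→{q5, q6}, q3→{q1}, q5→{q4}, q6→{q4, q7}, q7→{q0, q3, q7}; now {q0, q1, q3, q4, q5, q6, q7}.
Read 'b': q0→∅, q1→{q0, q6}, q3→{q1}, q4→{q5}, q5→{q4}, q6→{q4, q7}, q7→{q0, q3, q7}; now {q0, q1, q3, q4, q5, q6, q7}.
Read 'b': q0→∅, q1→{q0, q6}, q3→{q1}, q4→{q5}, q5→{q4}, q6→{q4, q7}, q7→{q0, q3, q7}; now {q0, q1, q3, q4, q5, q6, q7}.
The final set {q0, q1, q3, q4, q5, q6, q7} contains the accepting states q0, q4, q6.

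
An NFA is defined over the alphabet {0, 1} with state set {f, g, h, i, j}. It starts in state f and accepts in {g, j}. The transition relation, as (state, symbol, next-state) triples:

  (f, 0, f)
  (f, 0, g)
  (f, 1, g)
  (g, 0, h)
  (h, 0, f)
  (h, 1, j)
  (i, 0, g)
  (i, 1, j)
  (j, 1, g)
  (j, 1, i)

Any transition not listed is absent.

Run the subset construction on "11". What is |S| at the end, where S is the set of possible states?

Start in {f}.
Read '1': f→{g}; now {g}.
Read '1': g→∅; now ∅.
That set has 0 states.

0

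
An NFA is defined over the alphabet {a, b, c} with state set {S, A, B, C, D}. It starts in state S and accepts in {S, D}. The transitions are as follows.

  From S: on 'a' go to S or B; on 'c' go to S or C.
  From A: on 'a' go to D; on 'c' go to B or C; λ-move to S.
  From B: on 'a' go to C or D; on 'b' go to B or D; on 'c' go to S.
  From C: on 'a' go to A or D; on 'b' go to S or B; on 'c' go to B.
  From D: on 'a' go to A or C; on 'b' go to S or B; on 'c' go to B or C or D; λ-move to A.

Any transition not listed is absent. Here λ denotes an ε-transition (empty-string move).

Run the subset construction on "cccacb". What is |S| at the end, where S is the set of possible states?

4

Start in {S}.
Read 'c': {S} → {S, C}.
Read 'c': {S, C} → {S, B, C}.
Read 'c': {S, B, C} → {S, B, C}.
Read 'a': {S, B, C} → {S, A, B, C, D}.
Read 'c': {S, A, B, C, D} → {S, A, B, C, D}.
Read 'b': {S, A, B, C, D} → {S, A, B, D}.
That set has 4 states.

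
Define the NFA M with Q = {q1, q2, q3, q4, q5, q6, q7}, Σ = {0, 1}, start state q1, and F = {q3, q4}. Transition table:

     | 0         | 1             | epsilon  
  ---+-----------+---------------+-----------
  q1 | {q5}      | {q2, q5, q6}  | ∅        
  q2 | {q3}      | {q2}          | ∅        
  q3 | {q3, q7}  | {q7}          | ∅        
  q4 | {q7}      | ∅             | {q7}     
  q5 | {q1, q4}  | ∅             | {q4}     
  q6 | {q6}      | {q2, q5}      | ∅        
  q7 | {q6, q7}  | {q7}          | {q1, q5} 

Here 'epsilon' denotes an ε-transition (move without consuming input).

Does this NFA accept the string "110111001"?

Yes

Start in {q1}.
Read '1': {q1} → {q1, q2, q4, q5, q6, q7}.
Read '1': {q1, q2, q4, q5, q6, q7} → {q1, q2, q4, q5, q6, q7}.
Read '0': {q1, q2, q4, q5, q6, q7} → {q1, q3, q4, q5, q6, q7}.
Read '1': {q1, q3, q4, q5, q6, q7} → {q1, q2, q4, q5, q6, q7}.
Read '1': {q1, q2, q4, q5, q6, q7} → {q1, q2, q4, q5, q6, q7}.
Read '1': {q1, q2, q4, q5, q6, q7} → {q1, q2, q4, q5, q6, q7}.
Read '0': {q1, q2, q4, q5, q6, q7} → {q1, q3, q4, q5, q6, q7}.
Read '0': {q1, q3, q4, q5, q6, q7} → {q1, q3, q4, q5, q6, q7}.
Read '1': {q1, q3, q4, q5, q6, q7} → {q1, q2, q4, q5, q6, q7}.
The final set {q1, q2, q4, q5, q6, q7} contains the accepting state q4.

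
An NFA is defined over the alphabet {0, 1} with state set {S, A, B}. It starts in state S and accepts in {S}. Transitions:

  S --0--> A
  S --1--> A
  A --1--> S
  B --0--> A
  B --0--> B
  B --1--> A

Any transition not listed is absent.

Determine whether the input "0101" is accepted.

Yes

Start in {S}.
Read '0': S→{A}; now {A}.
Read '1': A→{S}; now {S}.
Read '0': S→{A}; now {A}.
Read '1': A→{S}; now {S}.
The final set {S} contains the accepting state S.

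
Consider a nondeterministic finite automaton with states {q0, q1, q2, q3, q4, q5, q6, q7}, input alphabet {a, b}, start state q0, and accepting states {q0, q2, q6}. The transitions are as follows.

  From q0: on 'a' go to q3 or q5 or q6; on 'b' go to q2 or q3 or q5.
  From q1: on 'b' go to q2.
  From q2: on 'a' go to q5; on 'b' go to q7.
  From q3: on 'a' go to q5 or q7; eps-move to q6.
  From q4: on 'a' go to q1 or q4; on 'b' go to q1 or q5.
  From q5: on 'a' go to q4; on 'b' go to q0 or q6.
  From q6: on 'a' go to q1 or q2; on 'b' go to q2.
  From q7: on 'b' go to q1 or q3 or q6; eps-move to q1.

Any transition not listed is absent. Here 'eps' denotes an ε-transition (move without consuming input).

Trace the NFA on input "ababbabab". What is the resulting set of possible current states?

{q0, q1, q2, q3, q5, q6, q7}

Start in {q0}.
Read 'a': q0→{q3, q5, q6}; now {q3, q5, q6}.
Read 'b': q3→∅, q5→{q0, q6}, q6→{q2}; now {q0, q2, q6}.
Read 'a': q0→{q3, q5, q6}, q2→{q5}, q6→{q1, q2}; now {q1, q2, q3, q5, q6}.
Read 'b': q1→{q2}, q2→{q7}, q3→∅, q5→{q0, q6}, q6→{q2}; union {q0, q2, q6, q7}; ε-closure = {q0, q1, q2, q6, q7}.
Read 'b': q0→{q2, q3, q5}, q1→{q2}, q2→{q7}, q6→{q2}, q7→{q1, q3, q6}; now {q1, q2, q3, q5, q6, q7}.
Read 'a': q1→∅, q2→{q5}, q3→{q5, q7}, q5→{q4}, q6→{q1, q2}, q7→∅; now {q1, q2, q4, q5, q7}.
Read 'b': q1→{q2}, q2→{q7}, q4→{q1, q5}, q5→{q0, q6}, q7→{q1, q3, q6}; now {q0, q1, q2, q3, q5, q6, q7}.
Read 'a': q0→{q3, q5, q6}, q1→∅, q2→{q5}, q3→{q5, q7}, q5→{q4}, q6→{q1, q2}, q7→∅; now {q1, q2, q3, q4, q5, q6, q7}.
Read 'b': q1→{q2}, q2→{q7}, q3→∅, q4→{q1, q5}, q5→{q0, q6}, q6→{q2}, q7→{q1, q3, q6}; now {q0, q1, q2, q3, q5, q6, q7}.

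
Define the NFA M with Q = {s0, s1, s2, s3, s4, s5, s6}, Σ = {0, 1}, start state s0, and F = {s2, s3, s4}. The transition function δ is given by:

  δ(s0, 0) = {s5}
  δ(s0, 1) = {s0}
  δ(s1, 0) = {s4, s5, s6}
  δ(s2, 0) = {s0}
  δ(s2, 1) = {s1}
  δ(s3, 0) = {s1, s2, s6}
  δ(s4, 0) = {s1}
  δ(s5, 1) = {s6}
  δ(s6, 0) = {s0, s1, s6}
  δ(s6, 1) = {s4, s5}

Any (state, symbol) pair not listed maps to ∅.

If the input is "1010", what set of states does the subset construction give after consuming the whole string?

Start in {s0}.
Read '1': s0→{s0}; now {s0}.
Read '0': s0→{s5}; now {s5}.
Read '1': s5→{s6}; now {s6}.
Read '0': s6→{s0, s1, s6}; now {s0, s1, s6}.

{s0, s1, s6}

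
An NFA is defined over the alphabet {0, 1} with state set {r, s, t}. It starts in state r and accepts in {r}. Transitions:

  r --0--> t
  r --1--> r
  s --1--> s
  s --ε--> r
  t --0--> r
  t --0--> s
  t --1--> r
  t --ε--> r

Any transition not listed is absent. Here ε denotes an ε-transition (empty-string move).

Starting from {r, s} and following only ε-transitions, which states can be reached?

{r, s}

Begin with {r, s}.
No ε-moves leave this set, so the closure equals the set itself.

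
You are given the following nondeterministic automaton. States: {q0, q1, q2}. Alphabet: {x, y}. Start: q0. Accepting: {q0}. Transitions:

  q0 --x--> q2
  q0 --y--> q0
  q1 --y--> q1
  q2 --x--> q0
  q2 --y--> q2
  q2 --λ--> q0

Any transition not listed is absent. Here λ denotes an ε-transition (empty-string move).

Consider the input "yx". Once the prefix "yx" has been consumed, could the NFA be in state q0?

Start in {q0}.
Read 'y': q0→{q0}; now {q0}.
Read 'x': q0→{q2}; union {q2}; ε-closure = {q0, q2}.
State q0 is in {q0, q2}.

Yes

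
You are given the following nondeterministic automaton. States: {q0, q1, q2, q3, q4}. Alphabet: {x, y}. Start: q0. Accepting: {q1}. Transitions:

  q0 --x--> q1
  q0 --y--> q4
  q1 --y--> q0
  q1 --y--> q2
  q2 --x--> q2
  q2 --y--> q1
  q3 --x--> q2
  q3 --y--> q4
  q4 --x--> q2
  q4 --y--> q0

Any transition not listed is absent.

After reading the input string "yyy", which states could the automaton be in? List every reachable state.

Start in {q0}.
Read 'y': {q0} → {q4}.
Read 'y': {q4} → {q0}.
Read 'y': {q0} → {q4}.

{q4}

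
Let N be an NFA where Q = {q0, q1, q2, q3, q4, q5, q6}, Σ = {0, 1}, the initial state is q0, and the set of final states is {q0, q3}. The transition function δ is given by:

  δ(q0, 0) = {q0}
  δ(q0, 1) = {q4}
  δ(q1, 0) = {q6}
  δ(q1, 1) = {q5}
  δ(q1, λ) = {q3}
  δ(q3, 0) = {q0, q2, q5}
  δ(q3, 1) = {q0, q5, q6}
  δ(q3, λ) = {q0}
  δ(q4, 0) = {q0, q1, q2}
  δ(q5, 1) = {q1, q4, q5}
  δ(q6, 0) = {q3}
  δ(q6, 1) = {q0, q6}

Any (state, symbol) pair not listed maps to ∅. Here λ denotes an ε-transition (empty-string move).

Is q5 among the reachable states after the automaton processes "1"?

No

Start in {q0}.
Read '1': {q0} → {q4}.
State q5 is not in {q4}.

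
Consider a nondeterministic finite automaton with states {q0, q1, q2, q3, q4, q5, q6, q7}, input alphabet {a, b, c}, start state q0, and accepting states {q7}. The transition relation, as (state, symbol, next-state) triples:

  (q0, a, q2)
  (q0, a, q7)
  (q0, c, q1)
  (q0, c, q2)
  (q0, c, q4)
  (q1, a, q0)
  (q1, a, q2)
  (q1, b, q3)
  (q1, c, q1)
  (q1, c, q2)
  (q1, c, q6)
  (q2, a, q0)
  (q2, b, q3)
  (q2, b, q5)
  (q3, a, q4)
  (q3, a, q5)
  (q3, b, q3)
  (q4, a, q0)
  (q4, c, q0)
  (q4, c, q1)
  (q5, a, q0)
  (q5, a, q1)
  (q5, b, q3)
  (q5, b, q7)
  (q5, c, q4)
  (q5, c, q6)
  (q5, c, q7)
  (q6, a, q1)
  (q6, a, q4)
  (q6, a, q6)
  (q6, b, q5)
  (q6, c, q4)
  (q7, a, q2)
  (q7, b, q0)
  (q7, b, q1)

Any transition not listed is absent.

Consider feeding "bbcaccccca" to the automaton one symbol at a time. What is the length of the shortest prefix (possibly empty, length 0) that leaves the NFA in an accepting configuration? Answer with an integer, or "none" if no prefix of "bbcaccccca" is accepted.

none

Start in {q0}.
Read 'b': q0→∅; now ∅.
The set is empty and remains empty for the remaining 9 symbols.
No reachable set along the way intersects F.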